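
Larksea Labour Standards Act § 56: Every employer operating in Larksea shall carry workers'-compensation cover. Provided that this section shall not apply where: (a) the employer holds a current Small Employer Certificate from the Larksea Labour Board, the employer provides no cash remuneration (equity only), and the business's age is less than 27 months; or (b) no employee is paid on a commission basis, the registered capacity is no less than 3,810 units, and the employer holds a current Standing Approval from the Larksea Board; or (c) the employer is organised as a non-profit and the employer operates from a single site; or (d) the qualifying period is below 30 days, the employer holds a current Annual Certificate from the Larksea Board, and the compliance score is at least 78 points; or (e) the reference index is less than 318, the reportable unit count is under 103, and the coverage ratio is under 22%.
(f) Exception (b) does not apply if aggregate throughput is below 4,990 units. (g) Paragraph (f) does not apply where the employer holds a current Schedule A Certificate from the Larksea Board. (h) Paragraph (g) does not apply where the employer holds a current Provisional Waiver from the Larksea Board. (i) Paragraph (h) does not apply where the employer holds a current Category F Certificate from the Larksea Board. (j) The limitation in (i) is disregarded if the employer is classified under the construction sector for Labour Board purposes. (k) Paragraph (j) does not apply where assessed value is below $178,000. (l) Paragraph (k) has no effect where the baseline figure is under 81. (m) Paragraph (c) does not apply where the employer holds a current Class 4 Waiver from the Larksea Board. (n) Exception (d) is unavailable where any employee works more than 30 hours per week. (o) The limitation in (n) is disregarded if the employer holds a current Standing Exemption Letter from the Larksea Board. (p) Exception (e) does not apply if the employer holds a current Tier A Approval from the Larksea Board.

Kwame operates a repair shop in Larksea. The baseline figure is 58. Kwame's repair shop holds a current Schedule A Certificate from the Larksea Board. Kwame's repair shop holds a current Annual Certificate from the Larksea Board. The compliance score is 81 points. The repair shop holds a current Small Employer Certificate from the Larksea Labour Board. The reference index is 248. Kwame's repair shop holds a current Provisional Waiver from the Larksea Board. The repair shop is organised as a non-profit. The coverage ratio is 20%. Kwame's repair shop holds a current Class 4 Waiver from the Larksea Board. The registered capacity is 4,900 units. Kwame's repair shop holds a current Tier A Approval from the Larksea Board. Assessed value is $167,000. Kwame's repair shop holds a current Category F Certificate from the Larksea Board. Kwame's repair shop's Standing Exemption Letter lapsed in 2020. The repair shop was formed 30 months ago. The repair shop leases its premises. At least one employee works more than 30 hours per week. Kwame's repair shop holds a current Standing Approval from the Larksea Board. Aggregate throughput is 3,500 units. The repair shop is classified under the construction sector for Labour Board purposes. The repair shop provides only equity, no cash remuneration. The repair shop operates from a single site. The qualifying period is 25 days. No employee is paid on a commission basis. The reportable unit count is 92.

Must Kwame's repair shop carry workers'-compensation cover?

Exception (a) requires that the business's age is less than 27 months; but the business's age is 30 months, not less than 27 months, so (a) is unavailable.
All of (b)'s requirements are met (no employee is paid on commission; the registered capacity is 4,900 units, meeting the 3,810 units threshold; a current Standing Approval is held). But: (f) operates against (b): aggregate throughput is 3,500 units, below the 4,990 units limit. (g) would limit (f) — a current Schedule A Certificate is held — but (h) sets (g) aside: (h) operates — a current Provisional Waiver is held. (i) is engaged (a current Category F Certificate is held), but yields to (j): (j) is engaged — the repair shop is classified under the construction sector. (k) would limit (j) — assessed value is $167,000, below the $178,000 limit — but (l) sets (k) aside: (l) operates — the baseline figure is 58, under the 81 limit. So (b) is unavailable.
Exception (c)'s conditions are all satisfied: the employer is a non-profit; the employer operates from a single site. But applying paragraph (m): (m) operates against (c): a current Class 4 Waiver is held. (c) is therefore removed.
Exception (d): the qualifying period is 25 days, below the 30 days limit; a current Annual Certificate is held; the compliance score is 81 points, meeting the 78 points threshold — every condition holds. However, paragraphs (n)–(o) must be considered: (n) operates against (d): at least one employee exceeds 30 hours/week. (o), which would lift (n), is inapplicable — the Standing Exemption Letter is not current. So (d) is unavailable.
All of (e)'s requirements are met (the reference index is 248, less than the 318 limit; the reportable unit count is 92, under the 103 limit; the coverage ratio is 20%, under the 22% limit). But applying paragraph (p): (p) operates — a current Tier A Approval is held. (e) is therefore removed.
No exception applies. The general rule governs.

Yes — Kwame's repair shop must carry workers'-compensation cover.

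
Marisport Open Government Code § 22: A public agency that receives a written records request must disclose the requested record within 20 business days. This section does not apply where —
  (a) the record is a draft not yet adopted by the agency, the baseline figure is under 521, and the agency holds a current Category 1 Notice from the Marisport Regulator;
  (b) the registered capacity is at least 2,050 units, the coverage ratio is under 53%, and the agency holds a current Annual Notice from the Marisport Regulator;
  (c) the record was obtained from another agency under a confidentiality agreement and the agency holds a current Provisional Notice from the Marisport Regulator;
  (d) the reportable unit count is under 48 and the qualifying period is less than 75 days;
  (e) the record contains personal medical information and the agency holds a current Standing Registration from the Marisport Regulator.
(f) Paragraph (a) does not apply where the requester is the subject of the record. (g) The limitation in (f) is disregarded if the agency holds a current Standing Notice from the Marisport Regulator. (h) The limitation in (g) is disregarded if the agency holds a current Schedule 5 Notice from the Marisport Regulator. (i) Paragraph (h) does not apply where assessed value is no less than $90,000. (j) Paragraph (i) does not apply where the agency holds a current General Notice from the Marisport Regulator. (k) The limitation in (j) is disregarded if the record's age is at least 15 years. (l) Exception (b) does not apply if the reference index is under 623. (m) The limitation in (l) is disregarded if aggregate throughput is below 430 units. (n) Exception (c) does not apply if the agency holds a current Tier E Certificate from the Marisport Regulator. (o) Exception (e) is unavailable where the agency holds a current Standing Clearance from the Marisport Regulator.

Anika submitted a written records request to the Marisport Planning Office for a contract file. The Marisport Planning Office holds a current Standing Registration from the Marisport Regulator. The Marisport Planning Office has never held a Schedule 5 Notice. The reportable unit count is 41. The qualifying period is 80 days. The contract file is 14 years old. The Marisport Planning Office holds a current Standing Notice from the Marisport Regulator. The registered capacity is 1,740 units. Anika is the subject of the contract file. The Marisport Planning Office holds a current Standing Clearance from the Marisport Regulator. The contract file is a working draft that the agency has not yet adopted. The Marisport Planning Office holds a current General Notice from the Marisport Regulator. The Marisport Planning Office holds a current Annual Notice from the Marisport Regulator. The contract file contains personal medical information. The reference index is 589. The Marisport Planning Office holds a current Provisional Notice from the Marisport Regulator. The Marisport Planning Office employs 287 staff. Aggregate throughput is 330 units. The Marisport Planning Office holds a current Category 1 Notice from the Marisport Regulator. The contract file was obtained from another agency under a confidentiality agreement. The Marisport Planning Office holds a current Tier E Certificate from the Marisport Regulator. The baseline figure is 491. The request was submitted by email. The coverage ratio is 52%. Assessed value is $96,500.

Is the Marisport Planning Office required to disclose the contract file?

Exception (a) is satisfied on its face — the contract file is an unadopted draft; the baseline figure is 491, under the 521 limit; a current Category 1 Notice is held. Considering the limiting provisions: (f) would limit (a) — Anika is the subject of the contract file — but (g) sets (f) aside: (g) operates — a current Standing Notice is held. (h) is not triggered (the Schedule 5 Notice is not current), so (g) stands. So (a) applies.
Exception (b) does not apply: the registered capacity is 1,740 units, short of 2,050 units.
Exception (c)'s conditions are all satisfied: the contract file was obtained under a confidentiality agreement; a current Provisional Notice is held. Turning to paragraph (n): (n) operates against (c): a current Tier E Certificate is held. Exception (c) does not apply.
Exception (d) requires that the qualifying period is less than 75 days; but the qualifying period is 80 days, not less than 75 days, so (d) is unavailable.
All of (e)'s requirements are met (the contract file contains personal medical information; a current Standing Registration is held). But: (o) applies — a current Standing Clearance is held. Exception (e) does not apply.

No — exception (a) applies; the Marisport Planning Office is not required to disclose the contract file.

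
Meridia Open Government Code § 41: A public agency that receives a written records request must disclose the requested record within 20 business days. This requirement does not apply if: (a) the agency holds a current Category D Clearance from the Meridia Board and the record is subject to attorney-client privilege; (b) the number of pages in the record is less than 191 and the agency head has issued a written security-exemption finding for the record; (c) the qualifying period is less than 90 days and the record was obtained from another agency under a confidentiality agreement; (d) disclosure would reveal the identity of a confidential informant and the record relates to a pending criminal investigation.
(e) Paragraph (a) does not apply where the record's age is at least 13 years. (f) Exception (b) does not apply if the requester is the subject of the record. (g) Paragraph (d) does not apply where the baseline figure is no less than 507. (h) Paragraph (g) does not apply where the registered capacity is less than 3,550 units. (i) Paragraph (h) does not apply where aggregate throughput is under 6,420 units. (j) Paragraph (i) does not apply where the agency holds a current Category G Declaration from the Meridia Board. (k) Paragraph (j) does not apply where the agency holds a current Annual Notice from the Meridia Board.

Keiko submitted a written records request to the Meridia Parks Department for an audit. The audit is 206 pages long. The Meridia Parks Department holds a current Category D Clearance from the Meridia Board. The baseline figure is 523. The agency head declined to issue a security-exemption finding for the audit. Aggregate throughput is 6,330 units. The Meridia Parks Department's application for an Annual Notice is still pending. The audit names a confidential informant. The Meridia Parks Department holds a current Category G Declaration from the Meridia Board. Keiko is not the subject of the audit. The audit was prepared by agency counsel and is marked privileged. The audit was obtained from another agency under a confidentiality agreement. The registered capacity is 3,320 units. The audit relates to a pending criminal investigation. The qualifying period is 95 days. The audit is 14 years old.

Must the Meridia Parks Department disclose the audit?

No — exception (d) applies; the Meridia Parks Department is not required to disclose the audit.

All of (a)'s requirements are met (a current Category D Clearance is held; the audit is privileged). However, paragraph (e) must be considered: (e) operates — the record's age is 14 years, meeting the 13 years threshold. (a) is therefore removed.
Exception (b) does not apply: the number of pages in the record is 206, not less than 191.
Exception (c) requires that the qualifying period is less than 90 days; but the qualifying period is 95 days, not less than 90 days, so (c) is unavailable.
All of (d)'s requirements are met (the audit names a confidential informant; the audit relates to a pending investigation). Considering the limiting provisions: (g) would limit (d) — the baseline figure is 523, meeting the 507 threshold — but (h) sets (g) aside: (h) operates — the registered capacity is 3,320 units, less than the 3,550 units limit. (i) would limit (h) — aggregate throughput is 6,330 units, under the 6,420 units limit — but (j) sets (i) aside: (j) is triggered — a current Category G Declaration is held. (k), which would lift (j), is not triggered — there is no Annual Notice in force. Exception (d) stands.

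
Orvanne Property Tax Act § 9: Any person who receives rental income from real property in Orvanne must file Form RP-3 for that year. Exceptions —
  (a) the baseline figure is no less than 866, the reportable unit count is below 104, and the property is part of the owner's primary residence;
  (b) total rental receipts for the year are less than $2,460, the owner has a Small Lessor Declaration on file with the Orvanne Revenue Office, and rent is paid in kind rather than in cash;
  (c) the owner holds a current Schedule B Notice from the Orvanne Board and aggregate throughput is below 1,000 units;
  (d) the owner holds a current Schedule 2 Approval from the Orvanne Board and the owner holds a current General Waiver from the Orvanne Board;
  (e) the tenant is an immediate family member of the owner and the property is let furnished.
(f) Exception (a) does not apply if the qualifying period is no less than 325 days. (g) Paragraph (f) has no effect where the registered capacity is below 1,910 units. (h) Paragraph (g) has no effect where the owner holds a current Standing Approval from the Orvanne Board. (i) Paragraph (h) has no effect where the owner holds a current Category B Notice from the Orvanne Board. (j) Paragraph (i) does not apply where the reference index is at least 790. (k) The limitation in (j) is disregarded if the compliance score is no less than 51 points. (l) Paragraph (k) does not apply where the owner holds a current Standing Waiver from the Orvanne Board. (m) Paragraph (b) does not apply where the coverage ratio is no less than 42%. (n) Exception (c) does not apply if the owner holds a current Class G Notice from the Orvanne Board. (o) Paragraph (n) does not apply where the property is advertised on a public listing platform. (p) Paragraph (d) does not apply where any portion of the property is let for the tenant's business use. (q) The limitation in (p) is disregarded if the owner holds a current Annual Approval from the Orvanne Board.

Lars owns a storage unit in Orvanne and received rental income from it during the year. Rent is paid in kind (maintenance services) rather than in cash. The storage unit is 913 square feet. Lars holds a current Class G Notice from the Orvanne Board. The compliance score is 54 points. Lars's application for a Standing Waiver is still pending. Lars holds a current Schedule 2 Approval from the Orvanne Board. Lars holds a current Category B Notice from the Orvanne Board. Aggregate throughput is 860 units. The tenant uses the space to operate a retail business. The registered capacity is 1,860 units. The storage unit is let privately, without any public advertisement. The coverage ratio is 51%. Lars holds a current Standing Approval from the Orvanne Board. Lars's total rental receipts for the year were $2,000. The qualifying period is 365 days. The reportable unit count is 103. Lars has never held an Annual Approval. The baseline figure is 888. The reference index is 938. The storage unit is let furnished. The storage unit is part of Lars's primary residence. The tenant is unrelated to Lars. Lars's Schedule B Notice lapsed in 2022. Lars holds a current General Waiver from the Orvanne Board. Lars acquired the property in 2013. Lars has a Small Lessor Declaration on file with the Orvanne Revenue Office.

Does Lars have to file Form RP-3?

No — exception (a) applies; Lars is not required to file Form RP-3.

All of (a)'s requirements are met (the baseline figure is 888, meeting the 866 threshold; the reportable unit count is 103, below the 104 limit; the storage unit is part of the primary residence). Under paragraphs (f)–(l): (f) would limit (a) — the qualifying period is 365 days, meeting the 325 days threshold — but (g) sets (f) aside: (g) applies — the registered capacity is 1,860 units, below the 1,910 units limit. (h) would limit (g) — a current Standing Approval is held — but (i) sets (h) aside: (i) is triggered — a current Category B Notice is held. (j) would limit (i) — the reference index is 938, meeting the 790 threshold — but (k) sets (j) aside: (k) operates — the compliance score is 54 points, meeting the 51 points threshold. (l) is not engaged (the Standing Waiver is not current), so (k) stands. Exception (a) stands.
Exception (b) is satisfied on its face — total rental receipts for the year are $2,000, less than the $2,460 limit; a Small Lessor Declaration is on file; rent is paid in kind. However, paragraph (m) must be considered: (m) is engaged — the coverage ratio is 51%, meeting the 42% threshold. (b) is therefore removed.
Exception (c) fails — there is no Schedule B Notice in force.
Exception (d) is satisfied on its face — a current Schedule 2 Approval is held; a current General Waiver is held. But: (p) operates — the space is let for business use. (q) is not engaged (the Annual Approval is not current), so (p) stands. (d) is therefore removed.
Exception (e) does not apply: the tenant is unrelated to the owner.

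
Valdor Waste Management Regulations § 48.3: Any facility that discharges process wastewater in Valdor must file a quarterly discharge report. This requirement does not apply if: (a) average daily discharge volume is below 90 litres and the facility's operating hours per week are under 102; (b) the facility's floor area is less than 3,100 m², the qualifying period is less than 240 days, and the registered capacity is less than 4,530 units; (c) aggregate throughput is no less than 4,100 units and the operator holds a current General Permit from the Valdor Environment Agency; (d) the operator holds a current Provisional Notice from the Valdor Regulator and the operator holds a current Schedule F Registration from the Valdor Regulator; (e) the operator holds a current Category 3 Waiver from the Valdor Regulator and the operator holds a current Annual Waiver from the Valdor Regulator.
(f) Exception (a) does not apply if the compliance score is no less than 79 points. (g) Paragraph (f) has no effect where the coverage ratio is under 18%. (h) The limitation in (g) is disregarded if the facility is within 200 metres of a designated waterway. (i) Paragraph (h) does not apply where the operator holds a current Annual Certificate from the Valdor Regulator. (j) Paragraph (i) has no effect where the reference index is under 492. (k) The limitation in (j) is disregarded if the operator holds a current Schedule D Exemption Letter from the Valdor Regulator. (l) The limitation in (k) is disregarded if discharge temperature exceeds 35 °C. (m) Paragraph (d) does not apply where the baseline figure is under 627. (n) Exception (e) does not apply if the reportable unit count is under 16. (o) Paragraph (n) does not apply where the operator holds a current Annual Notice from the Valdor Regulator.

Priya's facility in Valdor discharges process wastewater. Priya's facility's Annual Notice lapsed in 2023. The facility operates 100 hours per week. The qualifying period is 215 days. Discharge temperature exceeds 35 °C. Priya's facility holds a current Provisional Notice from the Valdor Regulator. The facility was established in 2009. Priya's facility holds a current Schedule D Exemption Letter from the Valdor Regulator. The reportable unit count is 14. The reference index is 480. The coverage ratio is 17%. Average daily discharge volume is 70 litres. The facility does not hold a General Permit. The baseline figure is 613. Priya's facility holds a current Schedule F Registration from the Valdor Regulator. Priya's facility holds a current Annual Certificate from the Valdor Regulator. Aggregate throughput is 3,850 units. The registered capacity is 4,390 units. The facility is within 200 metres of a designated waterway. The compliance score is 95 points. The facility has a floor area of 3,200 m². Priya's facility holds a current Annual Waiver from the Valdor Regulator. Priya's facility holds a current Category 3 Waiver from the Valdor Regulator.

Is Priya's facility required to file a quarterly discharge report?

Yes — Priya's facility must file a quarterly discharge report.

Exception (a) is satisfied on its face — average daily discharge volume is 70 litres, below the 90 litres limit; the facility's operating hours per week are 100, under the 102 limit. But applying paragraphs (f)–(l): (f) operates against (a): the compliance score is 95 points, meeting the 79 points threshold. (g) is engaged (the coverage ratio is 17%, under the 18% limit), but is set aside by (h): (h) operates against (g): the facility is within 200 m of a designated waterway. (i) is engaged (a current Annual Certificate is held), but is itself disapplied by (j): (j) operates against (i): the reference index is 480, under the 492 limit. (k) would limit (j) — a current Schedule D Exemption Letter is held — but (l) sets (k) aside: (l) operates against (k): discharge temperature exceeds 35 °C. So (a) is unavailable.
Exception (b) does not apply: the facility's floor area is 3,200 m², not less than 3,100 m².
Exception (c) requires that aggregate throughput is no less than 4,100 units; but aggregate throughput is 3,850 units, short of 4,100 units, so (c) is unavailable.
Exception (d)'s conditions are all satisfied: a current Provisional Notice is held; a current Schedule F Registration is held. Turning to paragraph (m): (m) operates against (d): the baseline figure is 613, under the 627 limit. (d) is therefore removed.
Exception (e): a current Category 3 Waiver is held; a current Annual Waiver is held — every condition holds. But applying paragraphs (n)–(o): (n) operates against (e): the reportable unit count is 14, under the 16 limit. (o) is inapplicable (no current Annual Notice is held), so (n) stands. (e) is therefore removed.
Every exception is unavailable, so the rule governs.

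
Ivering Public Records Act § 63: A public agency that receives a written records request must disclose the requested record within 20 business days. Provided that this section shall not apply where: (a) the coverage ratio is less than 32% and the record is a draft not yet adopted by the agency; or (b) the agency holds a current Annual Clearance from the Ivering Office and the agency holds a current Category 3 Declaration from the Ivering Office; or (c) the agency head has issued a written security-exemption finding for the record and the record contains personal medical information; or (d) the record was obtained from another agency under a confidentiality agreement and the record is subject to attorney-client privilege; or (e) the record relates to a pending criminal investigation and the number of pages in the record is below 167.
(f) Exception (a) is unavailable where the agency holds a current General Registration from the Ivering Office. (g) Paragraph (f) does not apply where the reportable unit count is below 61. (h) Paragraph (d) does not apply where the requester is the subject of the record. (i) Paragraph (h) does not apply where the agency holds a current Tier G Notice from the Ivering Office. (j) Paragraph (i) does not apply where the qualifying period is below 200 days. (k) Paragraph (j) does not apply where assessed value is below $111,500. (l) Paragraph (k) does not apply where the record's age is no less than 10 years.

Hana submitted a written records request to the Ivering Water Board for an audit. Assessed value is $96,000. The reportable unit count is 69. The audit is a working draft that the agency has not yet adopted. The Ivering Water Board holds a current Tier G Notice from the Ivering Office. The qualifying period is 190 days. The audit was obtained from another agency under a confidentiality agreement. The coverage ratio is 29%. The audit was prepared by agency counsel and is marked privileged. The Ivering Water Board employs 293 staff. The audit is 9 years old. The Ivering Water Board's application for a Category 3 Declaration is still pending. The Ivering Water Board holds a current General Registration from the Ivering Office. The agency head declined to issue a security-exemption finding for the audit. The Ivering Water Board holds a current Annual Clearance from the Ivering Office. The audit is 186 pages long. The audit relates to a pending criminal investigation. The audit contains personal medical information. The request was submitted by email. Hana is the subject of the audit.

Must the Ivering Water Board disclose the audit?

No — exception (d) applies; the Ivering Water Board is not required to disclose the audit.

Exception (a) is satisfied on its face — the coverage ratio is 29%, less than the 32% limit; the audit is an unadopted draft. But applying paragraphs (f)–(g): (f) operates against (a): a current General Registration is held. (g), which would lift (f), is not triggered — the reportable unit count is 69, not below 61. Exception (a) does not apply.
Exception (b) fails — there is no Category 3 Declaration in force.
Exception (c) fails — the agency head declined to issue a security-exemption finding.
Exception (d) is satisfied on its face — the audit was obtained under a confidentiality agreement; the audit is privileged. Under paragraphs (h)–(l): (h) would limit (d) — Hana is the subject of the audit — but (i) sets (h) aside: (i) operates against (h): a current Tier G Notice is held. (j) would limit (i) — the qualifying period is 190 days, below the 200 days limit — but (k) sets (j) aside: (k) operates against (j): assessed value is $96,000, below the $111,500 limit. (l) is not engaged (the record's age is 9 years, short of 10 years), so (k) stands. (d) remains available.
Exception (e) does not apply: the number of pages in the record is 186, not below 167.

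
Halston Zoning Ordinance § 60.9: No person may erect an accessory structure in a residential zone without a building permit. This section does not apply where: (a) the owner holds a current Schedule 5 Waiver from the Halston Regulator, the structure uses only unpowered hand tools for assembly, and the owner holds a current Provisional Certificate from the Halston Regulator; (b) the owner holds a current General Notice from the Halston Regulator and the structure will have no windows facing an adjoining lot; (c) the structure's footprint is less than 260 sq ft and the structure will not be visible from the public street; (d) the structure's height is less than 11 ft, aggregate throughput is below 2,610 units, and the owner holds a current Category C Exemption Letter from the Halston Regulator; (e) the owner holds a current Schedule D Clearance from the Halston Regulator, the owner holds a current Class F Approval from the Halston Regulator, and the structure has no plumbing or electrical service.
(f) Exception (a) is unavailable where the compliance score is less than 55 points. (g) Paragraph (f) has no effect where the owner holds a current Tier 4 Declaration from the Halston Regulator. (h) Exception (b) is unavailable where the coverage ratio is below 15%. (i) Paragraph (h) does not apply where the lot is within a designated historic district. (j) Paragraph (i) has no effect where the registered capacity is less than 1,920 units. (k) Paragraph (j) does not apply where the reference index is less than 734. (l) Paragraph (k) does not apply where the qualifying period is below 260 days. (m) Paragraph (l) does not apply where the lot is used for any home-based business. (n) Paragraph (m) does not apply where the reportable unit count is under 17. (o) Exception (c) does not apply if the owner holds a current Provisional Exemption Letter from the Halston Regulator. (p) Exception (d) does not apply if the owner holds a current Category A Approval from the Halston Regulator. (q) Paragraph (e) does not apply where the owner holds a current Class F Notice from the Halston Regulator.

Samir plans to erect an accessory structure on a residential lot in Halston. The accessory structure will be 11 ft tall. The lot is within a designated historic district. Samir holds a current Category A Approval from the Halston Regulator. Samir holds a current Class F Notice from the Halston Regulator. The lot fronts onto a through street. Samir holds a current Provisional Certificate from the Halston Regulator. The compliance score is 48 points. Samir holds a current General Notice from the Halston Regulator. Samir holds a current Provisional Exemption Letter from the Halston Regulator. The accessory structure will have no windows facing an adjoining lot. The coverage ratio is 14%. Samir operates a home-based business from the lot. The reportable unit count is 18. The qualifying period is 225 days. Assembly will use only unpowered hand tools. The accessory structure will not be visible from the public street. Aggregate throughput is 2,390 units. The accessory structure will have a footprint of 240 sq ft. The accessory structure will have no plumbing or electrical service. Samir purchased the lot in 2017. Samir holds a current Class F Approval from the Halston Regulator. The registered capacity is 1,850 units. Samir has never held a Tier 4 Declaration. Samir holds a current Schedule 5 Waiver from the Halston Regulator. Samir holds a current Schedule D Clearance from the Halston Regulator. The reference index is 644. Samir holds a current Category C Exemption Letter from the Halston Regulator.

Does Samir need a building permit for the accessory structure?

All of (a)'s requirements are met (a current Schedule 5 Waiver is held; assembly uses only hand tools; a current Provisional Certificate is held). Turning to paragraphs (f)–(g): (f) operates against (a): the compliance score is 48 points, less than the 55 points limit. (g) is inapplicable (there is no Tier 4 Declaration in force), so (f) stands. So (a) is unavailable.
Exception (b): a current General Notice is held; no windows face an adjoining lot — every condition holds. As to paragraphs (h)–(n): (h) would limit (b) — the coverage ratio is 14%, below the 15% limit — but (i) sets (h) aside: (i) operates against (h): the lot is in a historic district. (j) would limit (i) — the registered capacity is 1,850 units, less than the 1,920 units limit — but (k) sets (j) aside: (k) operates against (j): the reference index is 644, less than the 734 limit. (l) is engaged (the qualifying period is 225 days, below the 260 days limit), but yields to (m): (m) applies — a home-based business operates on the lot. (n), which would lift (m), does not operate here — the reportable unit count is 18, not under 17. So (b) applies.
Exception (c): the structure's footprint is 240 sq ft, less than the 260 sq ft limit; the structure will not be visible from the street — every condition holds. Turning to paragraph (o): (o) applies — a current Provisional Exemption Letter is held. (c) is therefore removed.
Exception (d) requires that the structure's height is less than 11 ft; but the structure's height is 11 ft, not less than 11 ft, so (d) is unavailable.
Exception (e) is satisfied on its face — a current Schedule D Clearance is held; a current Class F Approval is held; there is no plumbing or electrical service. But applying paragraph (q): (q) is engaged — a current Class F Notice is held. (e) is therefore removed.

No — exception (b) applies; Samir does not need a building permit.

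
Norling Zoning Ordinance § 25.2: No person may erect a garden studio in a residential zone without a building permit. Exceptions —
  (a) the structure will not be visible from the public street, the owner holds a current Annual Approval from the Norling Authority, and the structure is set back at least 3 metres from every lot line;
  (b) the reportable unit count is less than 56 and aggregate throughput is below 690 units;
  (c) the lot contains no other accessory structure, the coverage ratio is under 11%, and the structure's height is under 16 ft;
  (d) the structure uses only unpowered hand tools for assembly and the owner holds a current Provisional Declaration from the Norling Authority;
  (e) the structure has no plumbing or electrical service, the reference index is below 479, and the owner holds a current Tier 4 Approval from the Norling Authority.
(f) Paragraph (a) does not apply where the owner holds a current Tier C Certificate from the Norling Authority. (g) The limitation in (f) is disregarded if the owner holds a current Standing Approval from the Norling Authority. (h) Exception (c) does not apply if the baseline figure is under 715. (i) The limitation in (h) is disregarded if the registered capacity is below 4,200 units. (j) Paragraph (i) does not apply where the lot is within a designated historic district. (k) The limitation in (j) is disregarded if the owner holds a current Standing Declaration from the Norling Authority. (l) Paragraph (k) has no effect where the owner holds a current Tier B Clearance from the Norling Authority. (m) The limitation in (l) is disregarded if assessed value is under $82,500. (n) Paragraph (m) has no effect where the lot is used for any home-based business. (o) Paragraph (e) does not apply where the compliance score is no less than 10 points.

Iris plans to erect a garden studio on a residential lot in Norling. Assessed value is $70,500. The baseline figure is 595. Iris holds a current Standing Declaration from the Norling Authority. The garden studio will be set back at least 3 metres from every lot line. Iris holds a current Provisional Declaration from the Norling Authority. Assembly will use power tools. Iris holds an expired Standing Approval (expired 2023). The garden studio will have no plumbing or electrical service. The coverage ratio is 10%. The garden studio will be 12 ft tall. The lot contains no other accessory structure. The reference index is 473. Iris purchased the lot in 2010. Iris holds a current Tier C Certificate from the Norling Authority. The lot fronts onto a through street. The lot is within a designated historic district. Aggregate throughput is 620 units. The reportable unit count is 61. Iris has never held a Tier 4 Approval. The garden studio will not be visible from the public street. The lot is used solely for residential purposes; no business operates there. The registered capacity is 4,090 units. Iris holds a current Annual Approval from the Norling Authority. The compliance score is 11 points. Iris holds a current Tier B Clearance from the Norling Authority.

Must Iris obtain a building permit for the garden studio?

Exception (a) is satisfied on its face — the structure will not be visible from the street; a current Annual Approval is held; the setback is at least 3 m on every side. Turning to paragraphs (f)–(g): (f) is engaged — a current Tier C Certificate is held. (g) is inapplicable (no current Standing Approval is held), so (f) stands. Exception (a) does not apply.
Exception (b) requires that the reportable unit count is less than 56; but the reportable unit count is 61, not less than 56, so (b) is unavailable.
Exception (c) is satisfied on its face — the lot has no other accessory structure; the coverage ratio is 10%, under the 11% limit; the structure's height is 12 ft, under the 16 ft limit. Considering the limiting provisions: (h) operates (the baseline figure is 595, under the 715 limit), but is itself disapplied by (i): (i) operates against (h): the registered capacity is 4,090 units, below the 4,200 units limit. (j) is engaged (the lot is in a historic district), but is set aside by (k): (k) operates against (j): a current Standing Declaration is held. (l) would limit (k) — a current Tier B Clearance is held — but (m) sets (l) aside: (m) operates against (l): assessed value is $70,500, under the $82,500 limit. (n), which would lift (m), is not engaged — the lot is solely residential. (c) remains available.
Exception (d) does not apply: assembly uses power tools.
Exception (e) fails — no current Tier 4 Approval is held.

No — exception (c) applies; Iris does not need a building permit.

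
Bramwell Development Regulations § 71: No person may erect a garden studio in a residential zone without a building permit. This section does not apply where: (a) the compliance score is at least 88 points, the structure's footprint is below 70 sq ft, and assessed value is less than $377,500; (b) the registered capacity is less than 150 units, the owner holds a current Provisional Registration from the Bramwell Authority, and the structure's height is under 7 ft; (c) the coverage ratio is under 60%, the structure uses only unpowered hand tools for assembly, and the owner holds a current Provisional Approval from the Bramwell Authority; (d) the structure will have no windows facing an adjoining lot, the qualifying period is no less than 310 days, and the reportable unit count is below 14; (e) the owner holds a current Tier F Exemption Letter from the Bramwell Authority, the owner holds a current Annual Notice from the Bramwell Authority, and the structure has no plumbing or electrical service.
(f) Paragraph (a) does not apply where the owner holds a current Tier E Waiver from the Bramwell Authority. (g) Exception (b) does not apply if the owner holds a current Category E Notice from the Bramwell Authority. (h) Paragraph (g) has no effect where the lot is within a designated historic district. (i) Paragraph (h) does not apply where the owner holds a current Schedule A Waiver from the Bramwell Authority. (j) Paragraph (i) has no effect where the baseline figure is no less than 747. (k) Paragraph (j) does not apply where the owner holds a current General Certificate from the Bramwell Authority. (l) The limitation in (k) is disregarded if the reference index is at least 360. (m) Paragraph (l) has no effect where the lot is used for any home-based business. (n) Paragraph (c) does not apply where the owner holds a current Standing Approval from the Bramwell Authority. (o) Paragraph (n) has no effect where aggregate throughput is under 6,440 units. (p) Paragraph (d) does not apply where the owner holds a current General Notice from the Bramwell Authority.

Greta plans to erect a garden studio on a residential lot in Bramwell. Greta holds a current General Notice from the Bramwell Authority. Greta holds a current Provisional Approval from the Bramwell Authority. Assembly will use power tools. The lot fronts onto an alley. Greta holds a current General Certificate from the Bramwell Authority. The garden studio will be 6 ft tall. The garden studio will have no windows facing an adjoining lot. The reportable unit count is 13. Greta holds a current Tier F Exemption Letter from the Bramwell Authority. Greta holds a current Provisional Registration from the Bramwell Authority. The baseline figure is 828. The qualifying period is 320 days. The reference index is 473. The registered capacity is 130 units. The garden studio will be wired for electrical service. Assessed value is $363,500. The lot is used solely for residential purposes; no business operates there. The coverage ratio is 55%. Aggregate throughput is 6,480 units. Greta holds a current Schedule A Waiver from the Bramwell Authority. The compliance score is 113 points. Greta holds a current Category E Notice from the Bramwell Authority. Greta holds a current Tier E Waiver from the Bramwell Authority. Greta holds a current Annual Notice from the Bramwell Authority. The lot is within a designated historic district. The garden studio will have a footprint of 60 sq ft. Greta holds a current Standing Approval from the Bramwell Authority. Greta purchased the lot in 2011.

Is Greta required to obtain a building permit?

Exception (a) is satisfied on its face — the compliance score is 113 points, meeting the 88 points threshold; the structure's footprint is 60 sq ft, below the 70 sq ft limit; assessed value is $363,500, less than the $377,500 limit. But: (f) applies — a current Tier E Waiver is held. (a) is therefore removed.
Exception (b)'s conditions are all satisfied: the registered capacity is 130 units, less than the 150 units limit; a current Provisional Registration is held; the structure's height is 6 ft, under the 7 ft limit. Considering the limiting provisions: (g) would limit (b) — a current Category E Notice is held — but (h) sets (g) aside: (h) operates against (g): the lot is in a historic district. (i) is engaged (a current Schedule A Waiver is held), but is itself disapplied by (j): (j) applies — the baseline figure is 828, meeting the 747 threshold. (k) would limit (j) — a current General Certificate is held — but (l) sets (k) aside: (l) operates against (k): the reference index is 473, meeting the 360 threshold. (m) does not operate here (the lot is solely residential), so (l) stands. Exception (b) stands.
Exception (c) does not apply: assembly uses power tools.
Exception (d): no windows face an adjoining lot; the qualifying period is 320 days, meeting the 310 days threshold; the reportable unit count is 13, below the 14 limit — every condition holds. However, paragraph (p) must be considered: (p) applies — a current General Notice is held. So (d) is unavailable.
Exception (e) requires that the structure has no plumbing or electrical service; but electrical service is planned, so (e) is unavailable.

No — exception (b) applies; Greta does not need a building permit.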